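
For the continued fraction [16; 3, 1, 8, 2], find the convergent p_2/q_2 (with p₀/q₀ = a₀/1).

Using pₖ = aₖpₖ₋₁ + pₖ₋₂, qₖ = aₖqₖ₋₁ + qₖ₋₂ (with p₋₁=1, p₋₂=0, q₋₁=0, q₋₂=1):
  k=0: a=16, p=16, q=1
  k=1: a=3, p=49, q=3
  k=2: a=1, p=65, q=4

65/4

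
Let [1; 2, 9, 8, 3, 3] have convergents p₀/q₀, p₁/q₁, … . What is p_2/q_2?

28/19

Using pₖ = aₖpₖ₋₁ + pₖ₋₂, qₖ = aₖqₖ₋₁ + qₖ₋₂ (with p₋₁=1, p₋₂=0, q₋₁=0, q₋₂=1):
  k=0: a=1, p=1, q=1
  k=1: a=2, p=3, q=2
  k=2: a=9, p=28, q=19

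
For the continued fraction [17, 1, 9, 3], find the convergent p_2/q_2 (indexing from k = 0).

179/10

Using pₖ = aₖpₖ₋₁ + pₖ₋₂, qₖ = aₖqₖ₋₁ + qₖ₋₂ (with p₋₁=1, p₋₂=0, q₋₁=0, q₋₂=1):
  k=0: a=17, p=17, q=1
  k=1: a=1, p=18, q=1
  k=2: a=9, p=179, q=10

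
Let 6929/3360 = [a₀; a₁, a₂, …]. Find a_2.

6929 = 2·3360 + 209   →  a_0 = 2
3360 = 16·209 + 16   →  a_1 = 16
209 = 13·16 + 1   →  a_2 = 13

13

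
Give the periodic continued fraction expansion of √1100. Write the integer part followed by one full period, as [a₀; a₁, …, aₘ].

a₀ = ⌊√1100⌋ = 33.

[33; 6, 66]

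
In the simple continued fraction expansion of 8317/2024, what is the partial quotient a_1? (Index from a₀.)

9

8317 = 4·2024 + 221   →  a_0 = 4
2024 = 9·221 + 35   →  a_1 = 9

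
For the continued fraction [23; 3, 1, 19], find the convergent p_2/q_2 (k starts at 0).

Using pₖ = aₖpₖ₋₁ + pₖ₋₂, qₖ = aₖqₖ₋₁ + qₖ₋₂ (with p₋₁=1, p₋₂=0, q₋₁=0, q₋₂=1):
  k=0: a=23, p=23, q=1
  k=1: a=3, p=70, q=3
  k=2: a=1, p=93, q=4

93/4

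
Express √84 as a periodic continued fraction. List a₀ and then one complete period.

[9; 6, 18]

a₀ = ⌊√84⌋ = 9.
With m₀=0, d₀=1 and mₖ₊₁ = dₖaₖ − mₖ, dₖ₊₁ = (n − mₖ₊₁²)/dₖ, aₖ₊₁ = ⌊(a₀+mₖ₊₁)/dₖ₊₁⌋:
  k=1: m=9, d=3, a=6
  k=2: m=9, d=1, a=18
d=1 and a=2a₀=18 at k=2, so the next step gives (m, d) = (9, 3) again — its k=1 value — and the period has length 2.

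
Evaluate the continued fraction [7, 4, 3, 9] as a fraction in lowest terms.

875/121

Using pₖ = aₖpₖ₋₁ + pₖ₋₂ and qₖ = aₖqₖ₋₁ + qₖ₋₂:
  k=0: a=7, p=7, q=1
  k=1: a=4, p=29, q=4
  k=2: a=3, p=94, q=13
  k=3: a=9, p=875, q=121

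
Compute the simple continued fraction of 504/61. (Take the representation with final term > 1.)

[8; 3, 1, 4, 3]

504 = 8*61 + 16
61 = 3*16 + 13
16 = 1*13 + 3
13 = 4*3 + 1
3 = 3*1 + 0  (stop)
So 504/61 = [8; 3, 1, 4, 3].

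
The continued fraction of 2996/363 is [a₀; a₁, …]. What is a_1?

3

2996 = 8·363 + 92   →  a_0 = 8
363 = 3·92 + 87   →  a_1 = 3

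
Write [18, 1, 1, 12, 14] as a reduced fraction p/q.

6519/352

Using pₖ = aₖpₖ₋₁ + pₖ₋₂ and qₖ = aₖqₖ₋₁ + qₖ₋₂:
  k=0: a=18, p=18, q=1
  k=1: a=1, p=19, q=1
  k=2: a=1, p=37, q=2
  k=3: a=12, p=463, q=25
  k=4: a=14, p=6519, q=352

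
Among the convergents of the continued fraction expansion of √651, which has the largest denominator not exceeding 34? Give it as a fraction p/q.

842/33

√651 = [25; 1, 1, 16, 1, 1, 50, …] (period length 6).
Convergents:
  p_0/q_0 = 25/1
  p_1/q_1 = 26/1
  p_2/q_2 = 51/2
  p_3/q_3 = 842/33
  p_4/q_4 = 893/35
q_3 = 33 ≤ 34 < 35 = q_4, so the answer is 842/33.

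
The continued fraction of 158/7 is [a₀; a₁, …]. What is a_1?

158 = 22·7 + 4   →  a_0 = 22
7 = 1·4 + 3   →  a_1 = 1

1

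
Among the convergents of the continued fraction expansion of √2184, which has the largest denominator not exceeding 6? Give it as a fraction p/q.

√2184 = [46; 1, 2, 1, 2, 1, 92, …] (period length 6).
Convergents:
  p_0/q_0 = 46/1
  p_1/q_1 = 47/1
  p_2/q_2 = 140/3
  p_3/q_3 = 187/4
  p_4/q_4 = 514/11
q_3 = 4 ≤ 6 < 11 = q_4, so the answer is 187/4.

187/4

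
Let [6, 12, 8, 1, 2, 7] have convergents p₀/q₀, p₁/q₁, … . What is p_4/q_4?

1916/315

Using pₖ = aₖpₖ₋₁ + pₖ₋₂, qₖ = aₖqₖ₋₁ + qₖ₋₂ (with p₋₁=1, p₋₂=0, q₋₁=0, q₋₂=1):
  k=0: a=6, p=6, q=1
  k=1: a=12, p=73, q=12
  k=2: a=8, p=590, q=97
  k=3: a=1, p=663, q=109
  k=4: a=2, p=1916, q=315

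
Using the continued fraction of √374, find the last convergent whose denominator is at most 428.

3365/174

√374 = [19; 2, 1, 18, 1, 2, 38, …] (period length 6).
Convergents:
  p_0/q_0 = 19/1
  p_1/q_1 = 39/2
  p_2/q_2 = 58/3
  p_3/q_3 = 1083/56
  p_4/q_4 = 1141/59
  p_5/q_5 = 3365/174
  p_6/q_6 = 129011/6671
q_5 = 174 ≤ 428 < 6671 = q_6, so the answer is 3365/174.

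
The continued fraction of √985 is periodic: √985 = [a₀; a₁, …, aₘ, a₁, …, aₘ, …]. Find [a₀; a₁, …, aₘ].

a₀ = ⌊√985⌋ = 31.
With m₀=0, d₀=1 and mₖ₊₁ = dₖaₖ − mₖ, dₖ₊₁ = (n − mₖ₊₁²)/dₖ, aₖ₊₁ = ⌊(a₀+mₖ₊₁)/dₖ₊₁⌋:
  k=1: m=31, d=24, a=2
  k=2: m=17, d=29, a=1
  k=3: m=12, d=29, a=1
  k=4: m=17, d=24, a=2
  k=5: m=31, d=1, a=62
d=1 and a=2a₀=62 at k=5, so the next step gives (m, d) = (31, 24) again — its k=1 value — and the period has length 5.

[31; 2, 1, 1, 2, 62]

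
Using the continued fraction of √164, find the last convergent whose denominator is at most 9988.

52877/4129

√164 = [12; 1, 4, 6, 4, 1, 24, …] (period length 6).
Convergents:
  p_0/q_0 = 12/1
  p_1/q_1 = 13/1
  p_2/q_2 = 64/5
  p_3/q_3 = 397/31
  p_4/q_4 = 1652/129
  p_5/q_5 = 2049/160
  p_6/q_6 = 50828/3969
  p_7/q_7 = 52877/4129
  p_8/q_8 = 262336/20485
q_7 = 4129 ≤ 9988 < 20485 = q_8, so the answer is 52877/4129.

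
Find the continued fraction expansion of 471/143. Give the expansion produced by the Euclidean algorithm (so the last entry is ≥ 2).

[3; 3, 2, 2, 8]

471 = 3·143 + 42
143 = 3·42 + 17
42 = 2·17 + 8
17 = 2·8 + 1
8 = 8·1 + 0  (stop)
So 471/143 = [3; 3, 2, 2, 8].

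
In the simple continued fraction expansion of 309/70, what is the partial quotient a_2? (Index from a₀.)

309 = 4·70 + 29   →  a_0 = 4
70 = 2·29 + 12   →  a_1 = 2
29 = 2·12 + 5   →  a_2 = 2

2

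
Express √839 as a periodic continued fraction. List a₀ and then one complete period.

[28; 1, 27, 1, 56]

a₀ = ⌊√839⌋ = 28.
With m₀=0, d₀=1 and mₖ₊₁ = dₖaₖ − mₖ, dₖ₊₁ = (n − mₖ₊₁²)/dₖ, aₖ₊₁ = ⌊(a₀+mₖ₊₁)/dₖ₊₁⌋:
  k=1: m=28, d=55, a=1
  k=2: m=27, d=2, a=27
  k=3: m=27, d=55, a=1
  k=4: m=28, d=1, a=56
d=1 and a=2a₀=56 at k=4, so the next step gives (m, d) = (28, 55) again — its k=1 value — and the period has length 4.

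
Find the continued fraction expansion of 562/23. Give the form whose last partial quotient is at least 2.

[24; 2, 3, 3]

562 = 24×23 + 10
23 = 2×10 + 3
10 = 3×3 + 1
3 = 3×1 + 0  (stop)
So 562/23 = [24; 2, 3, 3].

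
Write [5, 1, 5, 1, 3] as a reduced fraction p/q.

158/27

Using pₖ = aₖpₖ₋₁ + pₖ₋₂ and qₖ = aₖqₖ₋₁ + qₖ₋₂:
  k=0: a=5, p=5, q=1
  k=1: a=1, p=6, q=1
  k=2: a=5, p=35, q=6
  k=3: a=1, p=41, q=7
  k=4: a=3, p=158, q=27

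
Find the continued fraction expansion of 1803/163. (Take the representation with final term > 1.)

1803 = 11*163 + 10
163 = 16*10 + 3
10 = 3*3 + 1
3 = 3*1 + 0  (stop)
So 1803/163 = [11; 16, 3, 3].

[11; 16, 3, 3]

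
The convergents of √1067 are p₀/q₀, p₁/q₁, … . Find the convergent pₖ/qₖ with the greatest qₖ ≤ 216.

√1067 = [32; 1, 1, 1, 64, …] (period length 4).
Convergents:
  p_0/q_0 = 32/1
  p_1/q_1 = 33/1
  p_2/q_2 = 65/2
  p_3/q_3 = 98/3
  p_4/q_4 = 6337/194
  p_5/q_5 = 6435/197
  p_6/q_6 = 12772/391
q_5 = 197 ≤ 216 < 391 = q_6, so the answer is 6435/197.

6435/197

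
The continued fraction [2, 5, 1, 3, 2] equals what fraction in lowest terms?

113/52

Using pₖ = aₖpₖ₋₁ + pₖ₋₂ and qₖ = aₖqₖ₋₁ + qₖ₋₂:
  k=0: a=2, p=2, q=1
  k=1: a=5, p=11, q=5
  k=2: a=1, p=13, q=6
  k=3: a=3, p=50, q=23
  k=4: a=2, p=113, q=52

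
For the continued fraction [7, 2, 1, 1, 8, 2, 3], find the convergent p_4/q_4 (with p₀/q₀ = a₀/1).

Using pₖ = aₖpₖ₋₁ + pₖ₋₂, qₖ = aₖqₖ₋₁ + qₖ₋₂ (with p₋₁=1, p₋₂=0, q₋₁=0, q₋₂=1):
  k=0: a=7, p=7, q=1
  k=1: a=2, p=15, q=2
  k=2: a=1, p=22, q=3
  k=3: a=1, p=37, q=5
  k=4: a=8, p=318, q=43

318/43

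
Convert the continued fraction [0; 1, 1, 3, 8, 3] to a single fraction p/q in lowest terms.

Fold from the inside: start with 3/1.
  8 + 1/3 = 25/3
  3 + 3/25 = 78/25
  1 + 25/78 = 103/78
  1 + 78/103 = 181/103
  0 + 103/181 = 103/181

103/181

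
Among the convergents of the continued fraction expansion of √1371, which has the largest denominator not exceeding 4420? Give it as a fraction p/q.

√1371 = [37; 37, 74, …] (period length 2).
Convergents:
  p_0/q_0 = 37/1
  p_1/q_1 = 1370/37
  p_2/q_2 = 101417/2739
  p_3/q_3 = 3753799/101380
q_2 = 2739 ≤ 4420 < 101380 = q_3, so the answer is 101417/2739.

101417/2739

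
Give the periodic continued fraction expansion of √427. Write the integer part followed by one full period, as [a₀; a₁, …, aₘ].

[20; 1, 1, 1, 40]

a₀ = ⌊√427⌋ = 20.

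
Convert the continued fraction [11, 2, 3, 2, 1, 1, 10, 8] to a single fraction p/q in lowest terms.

38230/3343

Fold from the inside: start with 8/1.
  10 + 1/8 = 81/8
  1 + 8/81 = 89/81
  1 + 81/89 = 170/89
  2 + 89/170 = 429/170
  3 + 170/429 = 1457/429
  2 + 429/1457 = 3343/1457
  11 + 1457/3343 = 38230/3343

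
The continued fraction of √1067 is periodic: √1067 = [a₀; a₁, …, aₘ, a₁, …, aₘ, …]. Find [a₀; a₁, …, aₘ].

a₀ = ⌊√1067⌋ = 32.
With m₀=0, d₀=1 and mₖ₊₁ = dₖaₖ − mₖ, dₖ₊₁ = (n − mₖ₊₁²)/dₖ, aₖ₊₁ = ⌊(a₀+mₖ₊₁)/dₖ₊₁⌋:
  k=1: m=32, d=43, a=1
  k=2: m=11, d=22, a=1
  k=3: m=11, d=43, a=1
  k=4: m=32, d=1, a=64
d=1 and a=2a₀=64 at k=4, so the next step gives (m, d) = (32, 43) again — its k=1 value — and the period has length 4.

[32; 1, 1, 1, 64]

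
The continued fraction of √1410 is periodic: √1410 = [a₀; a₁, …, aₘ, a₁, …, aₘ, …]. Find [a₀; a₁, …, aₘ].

a₀ = ⌊√1410⌋ = 37.

[37; 1, 1, 4, 1, 1, 74]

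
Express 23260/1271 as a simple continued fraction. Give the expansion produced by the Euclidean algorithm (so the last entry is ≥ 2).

23260 = 18·1271 + 382
1271 = 3·382 + 125
382 = 3·125 + 7
125 = 17·7 + 6
7 = 1·6 + 1
6 = 6·1 + 0  (stop)
So 23260/1271 = [18; 3, 3, 17, 1, 6].

[18; 3, 3, 17, 1, 6]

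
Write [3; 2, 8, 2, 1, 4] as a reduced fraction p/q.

Using pₖ = aₖpₖ₋₁ + pₖ₋₂ and qₖ = aₖqₖ₋₁ + qₖ₋₂:
  k=0: a=3, p=3, q=1
  k=1: a=2, p=7, q=2
  k=2: a=8, p=59, q=17
  k=3: a=2, p=125, q=36
  k=4: a=1, p=184, q=53
  k=5: a=4, p=861, q=248

861/248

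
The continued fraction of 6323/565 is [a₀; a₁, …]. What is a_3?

6323 = 11·565 + 108   →  a_0 = 11
565 = 5·108 + 25   →  a_1 = 5
108 = 4·25 + 8   →  a_2 = 4
25 = 3·8 + 1   →  a_3 = 3

3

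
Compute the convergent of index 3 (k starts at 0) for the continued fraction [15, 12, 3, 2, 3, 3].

1297/86

Using pₖ = aₖpₖ₋₁ + pₖ₋₂, qₖ = aₖqₖ₋₁ + qₖ₋₂ (with p₋₁=1, p₋₂=0, q₋₁=0, q₋₂=1):
  k=0: a=15, p=15, q=1
  k=1: a=12, p=181, q=12
  k=2: a=3, p=558, q=37
  k=3: a=2, p=1297, q=86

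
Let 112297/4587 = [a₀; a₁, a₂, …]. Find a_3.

112297 = 24·4587 + 2209   →  a_0 = 24
4587 = 2·2209 + 169   →  a_1 = 2
2209 = 13·169 + 12   →  a_2 = 13
169 = 14·12 + 1   →  a_3 = 14

14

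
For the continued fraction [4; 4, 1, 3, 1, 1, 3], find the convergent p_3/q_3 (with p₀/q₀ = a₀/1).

80/19

Using pₖ = aₖpₖ₋₁ + pₖ₋₂, qₖ = aₖqₖ₋₁ + qₖ₋₂ (with p₋₁=1, p₋₂=0, q₋₁=0, q₋₂=1):
  k=0: a=4, p=4, q=1
  k=1: a=4, p=17, q=4
  k=2: a=1, p=21, q=5
  k=3: a=3, p=80, q=19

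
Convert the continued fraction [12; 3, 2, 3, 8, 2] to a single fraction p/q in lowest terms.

Using pₖ = aₖpₖ₋₁ + pₖ₋₂ and qₖ = aₖqₖ₋₁ + qₖ₋₂:
  k=0: a=12, p=12, q=1
  k=1: a=3, p=37, q=3
  k=2: a=2, p=86, q=7
  k=3: a=3, p=295, q=24
  k=4: a=8, p=2446, q=199
  k=5: a=2, p=5187, q=422

5187/422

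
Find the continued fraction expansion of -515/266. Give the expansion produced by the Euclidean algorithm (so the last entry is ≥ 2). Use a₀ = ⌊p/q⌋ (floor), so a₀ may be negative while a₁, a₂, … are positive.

-515 = -2*266 + 17
266 = 15*17 + 11
17 = 1*11 + 6
11 = 1*6 + 5
6 = 1*5 + 1
5 = 5*1 + 0  (stop)
So -515/266 = [-2; 15, 1, 1, 1, 5].

[-2; 15, 1, 1, 1, 5]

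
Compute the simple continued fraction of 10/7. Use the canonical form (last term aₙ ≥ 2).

10 = 1·7 + 3
7 = 2·3 + 1
3 = 3·1 + 0  (stop)
So 10/7 = [1; 2, 3].

[1; 2, 3]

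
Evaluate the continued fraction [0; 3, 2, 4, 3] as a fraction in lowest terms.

Using pₖ = aₖpₖ₋₁ + pₖ₋₂ and qₖ = aₖqₖ₋₁ + qₖ₋₂:
  k=0: a=0, p=0, q=1
  k=1: a=3, p=1, q=3
  k=2: a=2, p=2, q=7
  k=3: a=4, p=9, q=31
  k=4: a=3, p=29, q=100

29/100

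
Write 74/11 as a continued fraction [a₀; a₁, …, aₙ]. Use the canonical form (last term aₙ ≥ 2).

[6; 1, 2, 1, 2]

74 = 6·11 + 8
11 = 1·8 + 3
8 = 2·3 + 2
3 = 1·2 + 1
2 = 2·1 + 0  (stop)
So 74/11 = [6; 1, 2, 1, 2].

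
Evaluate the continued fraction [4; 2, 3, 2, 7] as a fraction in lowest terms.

Fold from the inside: start with 7/1.
  2 + 1/7 = 15/7
  3 + 7/15 = 52/15
  2 + 15/52 = 119/52
  4 + 52/119 = 528/119

528/119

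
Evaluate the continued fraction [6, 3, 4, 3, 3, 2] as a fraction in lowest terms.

2019/320

Using pₖ = aₖpₖ₋₁ + pₖ₋₂ and qₖ = aₖqₖ₋₁ + qₖ₋₂:
  k=0: a=6, p=6, q=1
  k=1: a=3, p=19, q=3
  k=2: a=4, p=82, q=13
  k=3: a=3, p=265, q=42
  k=4: a=3, p=877, q=139
  k=5: a=2, p=2019, q=320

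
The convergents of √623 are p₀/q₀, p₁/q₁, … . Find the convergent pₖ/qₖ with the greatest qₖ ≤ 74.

√623 = [24; 1, 23, 1, 48, …] (period length 4).
Convergents:
  p_0/q_0 = 24/1
  p_1/q_1 = 25/1
  p_2/q_2 = 599/24
  p_3/q_3 = 624/25
  p_4/q_4 = 30551/1224
q_3 = 25 ≤ 74 < 1224 = q_4, so the answer is 624/25.

624/25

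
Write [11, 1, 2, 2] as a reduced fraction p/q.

82/7

Fold from the inside: start with 2/1.
  2 + 1/2 = 5/2
  1 + 2/5 = 7/5
  11 + 5/7 = 82/7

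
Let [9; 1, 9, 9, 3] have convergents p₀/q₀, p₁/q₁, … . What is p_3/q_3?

Using pₖ = aₖpₖ₋₁ + pₖ₋₂, qₖ = aₖqₖ₋₁ + qₖ₋₂ (with p₋₁=1, p₋₂=0, q₋₁=0, q₋₂=1):
  k=0: a=9, p=9, q=1
  k=1: a=1, p=10, q=1
  k=2: a=9, p=99, q=10
  k=3: a=9, p=901, q=91

901/91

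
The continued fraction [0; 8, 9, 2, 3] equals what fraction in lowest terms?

66/535

Fold from the inside: start with 3/1.
  2 + 1/3 = 7/3
  9 + 3/7 = 66/7
  8 + 7/66 = 535/66
  0 + 66/535 = 66/535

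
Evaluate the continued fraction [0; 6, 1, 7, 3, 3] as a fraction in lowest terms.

Fold from the inside: start with 3/1.
  3 + 1/3 = 10/3
  7 + 3/10 = 73/10
  1 + 10/73 = 83/73
  6 + 73/83 = 571/83
  0 + 83/571 = 83/571

83/571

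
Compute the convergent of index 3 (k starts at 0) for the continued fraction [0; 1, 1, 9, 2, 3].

10/19

Using pₖ = aₖpₖ₋₁ + pₖ₋₂, qₖ = aₖqₖ₋₁ + qₖ₋₂ (with p₋₁=1, p₋₂=0, q₋₁=0, q₋₂=1):
  k=0: a=0, p=0, q=1
  k=1: a=1, p=1, q=1
  k=2: a=1, p=1, q=2
  k=3: a=9, p=10, q=19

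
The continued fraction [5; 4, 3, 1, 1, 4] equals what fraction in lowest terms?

Fold from the inside: start with 4/1.
  1 + 1/4 = 5/4
  1 + 4/5 = 9/5
  3 + 5/9 = 32/9
  4 + 9/32 = 137/32
  5 + 32/137 = 717/137

717/137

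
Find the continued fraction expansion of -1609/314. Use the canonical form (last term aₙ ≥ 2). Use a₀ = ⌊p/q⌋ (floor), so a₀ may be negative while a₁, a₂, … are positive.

-1609 = -6*314 + 275
314 = 1*275 + 39
275 = 7*39 + 2
39 = 19*2 + 1
2 = 2*1 + 0  (stop)
So -1609/314 = [-6; 1, 7, 19, 2].

[-6; 1, 7, 19, 2]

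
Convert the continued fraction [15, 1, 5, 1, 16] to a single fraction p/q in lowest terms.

Fold from the inside: start with 16/1.
  1 + 1/16 = 17/16
  5 + 16/17 = 101/17
  1 + 17/101 = 118/101
  15 + 101/118 = 1871/118

1871/118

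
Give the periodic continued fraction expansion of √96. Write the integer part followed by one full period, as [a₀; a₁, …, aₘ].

a₀ = ⌊√96⌋ = 9.
With m₀=0, d₀=1 and mₖ₊₁ = dₖaₖ − mₖ, dₖ₊₁ = (n − mₖ₊₁²)/dₖ, aₖ₊₁ = ⌊(a₀+mₖ₊₁)/dₖ₊₁⌋:
  k=1: m=9, d=15, a=1
  k=2: m=6, d=4, a=3
  k=3: m=6, d=15, a=1
  k=4: m=9, d=1, a=18
d=1 and a=2a₀=18 at k=4, so the next step gives (m, d) = (9, 15) again — its k=1 value — and the period has length 4.

[9; 1, 3, 1, 18]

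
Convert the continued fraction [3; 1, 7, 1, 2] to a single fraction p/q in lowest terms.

Fold from the inside: start with 2/1.
  1 + 1/2 = 3/2
  7 + 2/3 = 23/3
  1 + 3/23 = 26/23
  3 + 23/26 = 101/26

101/26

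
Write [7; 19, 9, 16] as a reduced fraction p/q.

Using pₖ = aₖpₖ₋₁ + pₖ₋₂ and qₖ = aₖqₖ₋₁ + qₖ₋₂:
  k=0: a=7, p=7, q=1
  k=1: a=19, p=134, q=19
  k=2: a=9, p=1213, q=172
  k=3: a=16, p=19542, q=2771

19542/2771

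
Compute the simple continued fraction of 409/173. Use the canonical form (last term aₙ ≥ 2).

409 = 2·173 + 63
173 = 2·63 + 47
63 = 1·47 + 16
47 = 2·16 + 15
16 = 1·15 + 1
15 = 15·1 + 0  (stop)
So 409/173 = [2; 2, 1, 2, 1, 15].

[2; 2, 1, 2, 1, 15]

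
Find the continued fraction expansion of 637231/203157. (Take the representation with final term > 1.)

637231 = 3*203157 + 27760
203157 = 7*27760 + 8837
27760 = 3*8837 + 1249
8837 = 7*1249 + 94
1249 = 13*94 + 27
94 = 3*27 + 13
27 = 2*13 + 1
13 = 13*1 + 0  (stop)
So 637231/203157 = [3; 7, 3, 7, 13, 3, 2, 13].

[3; 7, 3, 7, 13, 3, 2, 13]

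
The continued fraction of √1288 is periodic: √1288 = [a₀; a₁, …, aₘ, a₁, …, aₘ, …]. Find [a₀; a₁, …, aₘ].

a₀ = ⌊√1288⌋ = 35.
With m₀=0, d₀=1 and mₖ₊₁ = dₖaₖ − mₖ, dₖ₊₁ = (n − mₖ₊₁²)/dₖ, aₖ₊₁ = ⌊(a₀+mₖ₊₁)/dₖ₊₁⌋:
  k=1: m=35, d=63, a=1
  k=2: m=28, d=8, a=7
  k=3: m=28, d=63, a=1
  k=4: m=35, d=1, a=70
d=1 and a=2a₀=70 at k=4, so the next step gives (m, d) = (35, 63) again — its k=1 value — and the period has length 4.

[35; 1, 7, 1, 70]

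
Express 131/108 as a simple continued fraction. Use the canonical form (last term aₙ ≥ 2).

131 = 1·108 + 23
108 = 4·23 + 16
23 = 1·16 + 7
16 = 2·7 + 2
7 = 3·2 + 1
2 = 2·1 + 0  (stop)
So 131/108 = [1; 4, 1, 2, 3, 2].

[1; 4, 1, 2, 3, 2]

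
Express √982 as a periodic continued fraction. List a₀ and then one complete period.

[31; 2, 1, 30, 1, 2, 62]

a₀ = ⌊√982⌋ = 31.
With m₀=0, d₀=1 and mₖ₊₁ = dₖaₖ − mₖ, dₖ₊₁ = (n − mₖ₊₁²)/dₖ, aₖ₊₁ = ⌊(a₀+mₖ₊₁)/dₖ₊₁⌋:
  k=1: m=31, d=21, a=2
  k=2: m=11, d=41, a=1
  k=3: m=30, d=2, a=30
  k=4: m=30, d=41, a=1
  k=5: m=11, d=21, a=2
  k=6: m=31, d=1, a=62
d=1 and a=2a₀=62 at k=6, so the next step gives (m, d) = (31, 21) again — its k=1 value — and the period has length 6.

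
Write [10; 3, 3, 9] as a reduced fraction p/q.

Fold from the inside: start with 9/1.
  3 + 1/9 = 28/9
  3 + 9/28 = 93/28
  10 + 28/93 = 958/93

958/93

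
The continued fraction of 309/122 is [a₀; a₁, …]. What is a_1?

309 = 2·122 + 65   →  a_0 = 2
122 = 1·65 + 57   →  a_1 = 1

1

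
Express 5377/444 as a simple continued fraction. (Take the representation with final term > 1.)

5377 = 12*444 + 49
444 = 9*49 + 3
49 = 16*3 + 1
3 = 3*1 + 0  (stop)
So 5377/444 = [12; 9, 16, 3].

[12; 9, 16, 3]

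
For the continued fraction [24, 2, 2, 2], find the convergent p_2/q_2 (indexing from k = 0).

Using pₖ = aₖpₖ₋₁ + pₖ₋₂, qₖ = aₖqₖ₋₁ + qₖ₋₂ (with p₋₁=1, p₋₂=0, q₋₁=0, q₋₂=1):
  k=0: a=24, p=24, q=1
  k=1: a=2, p=49, q=2
  k=2: a=2, p=122, q=5

122/5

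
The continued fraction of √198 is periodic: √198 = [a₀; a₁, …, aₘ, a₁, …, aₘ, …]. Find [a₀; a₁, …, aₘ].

a₀ = ⌊√198⌋ = 14.
With m₀=0, d₀=1 and mₖ₊₁ = dₖaₖ − mₖ, dₖ₊₁ = (n − mₖ₊₁²)/dₖ, aₖ₊₁ = ⌊(a₀+mₖ₊₁)/dₖ₊₁⌋:
  k=1: m=14, d=2, a=14
  k=2: m=14, d=1, a=28
d=1 and a=2a₀=28 at k=2, so the next step gives (m, d) = (14, 2) again — its k=1 value — and the period has length 2.

[14; 14, 28]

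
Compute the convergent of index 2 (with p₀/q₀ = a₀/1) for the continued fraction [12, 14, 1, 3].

181/15

Using pₖ = aₖpₖ₋₁ + pₖ₋₂, qₖ = aₖqₖ₋₁ + qₖ₋₂ (with p₋₁=1, p₋₂=0, q₋₁=0, q₋₂=1):
  k=0: a=12, p=12, q=1
  k=1: a=14, p=169, q=14
  k=2: a=1, p=181, q=15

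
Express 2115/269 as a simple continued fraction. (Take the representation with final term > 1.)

2115 = 7·269 + 232
269 = 1·232 + 37
232 = 6·37 + 10
37 = 3·10 + 7
10 = 1·7 + 3
7 = 2·3 + 1
3 = 3·1 + 0  (stop)
So 2115/269 = [7; 1, 6, 3, 1, 2, 3].

[7; 1, 6, 3, 1, 2, 3]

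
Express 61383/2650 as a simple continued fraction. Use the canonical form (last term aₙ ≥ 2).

[23; 6, 8, 3, 17]

61383 = 23·2650 + 433
2650 = 6·433 + 52
433 = 8·52 + 17
52 = 3·17 + 1
17 = 17·1 + 0  (stop)
So 61383/2650 = [23; 6, 8, 3, 17].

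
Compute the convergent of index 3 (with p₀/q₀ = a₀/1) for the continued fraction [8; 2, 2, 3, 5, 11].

143/17

Using pₖ = aₖpₖ₋₁ + pₖ₋₂, qₖ = aₖqₖ₋₁ + qₖ₋₂ (with p₋₁=1, p₋₂=0, q₋₁=0, q₋₂=1):
  k=0: a=8, p=8, q=1
  k=1: a=2, p=17, q=2
  k=2: a=2, p=42, q=5
  k=3: a=3, p=143, q=17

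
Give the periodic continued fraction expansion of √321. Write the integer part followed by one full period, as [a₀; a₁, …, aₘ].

a₀ = ⌊√321⌋ = 17.

[17; 1, 10, 1, 34]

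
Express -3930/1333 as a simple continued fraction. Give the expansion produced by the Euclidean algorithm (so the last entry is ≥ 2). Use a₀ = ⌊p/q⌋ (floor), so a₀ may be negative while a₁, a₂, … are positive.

-3930 = -3*1333 + 69
1333 = 19*69 + 22
69 = 3*22 + 3
22 = 7*3 + 1
3 = 3*1 + 0  (stop)
So -3930/1333 = [-3; 19, 3, 7, 3].

[-3; 19, 3, 7, 3]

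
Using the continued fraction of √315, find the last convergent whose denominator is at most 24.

√315 = [17; 1, 2, 1, 34, …] (period length 4).
Convergents:
  p_0/q_0 = 17/1
  p_1/q_1 = 18/1
  p_2/q_2 = 53/3
  p_3/q_3 = 71/4
  p_4/q_4 = 2467/139
q_3 = 4 ≤ 24 < 139 = q_4, so the answer is 71/4.

71/4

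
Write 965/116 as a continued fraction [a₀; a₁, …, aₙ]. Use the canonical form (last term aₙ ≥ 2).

965 = 8·116 + 37
116 = 3·37 + 5
37 = 7·5 + 2
5 = 2·2 + 1
2 = 2·1 + 0  (stop)
So 965/116 = [8; 3, 7, 2, 2].

[8; 3, 7, 2, 2]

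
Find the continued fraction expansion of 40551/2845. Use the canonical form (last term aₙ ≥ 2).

[14; 3, 1, 17, 2, 19]

40551 = 14*2845 + 721
2845 = 3*721 + 682
721 = 1*682 + 39
682 = 17*39 + 19
39 = 2*19 + 1
19 = 19*1 + 0  (stop)
So 40551/2845 = [14; 3, 1, 17, 2, 19].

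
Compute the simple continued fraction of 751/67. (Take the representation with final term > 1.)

751 = 11·67 + 14
67 = 4·14 + 11
14 = 1·11 + 3
11 = 3·3 + 2
3 = 1·2 + 1
2 = 2·1 + 0  (stop)
So 751/67 = [11; 4, 1, 3, 1, 2].

[11; 4, 1, 3, 1, 2]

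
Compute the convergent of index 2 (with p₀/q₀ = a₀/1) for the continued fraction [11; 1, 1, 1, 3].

23/2

Using pₖ = aₖpₖ₋₁ + pₖ₋₂, qₖ = aₖqₖ₋₁ + qₖ₋₂ (with p₋₁=1, p₋₂=0, q₋₁=0, q₋₂=1):
  k=0: a=11, p=11, q=1
  k=1: a=1, p=12, q=1
  k=2: a=1, p=23, q=2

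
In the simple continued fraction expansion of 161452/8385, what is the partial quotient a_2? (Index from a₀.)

1

161452 = 19·8385 + 2137   →  a_0 = 19
8385 = 3·2137 + 1974   →  a_1 = 3
2137 = 1·1974 + 163   →  a_2 = 1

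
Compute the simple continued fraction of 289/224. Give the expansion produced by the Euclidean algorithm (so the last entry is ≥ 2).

[1; 3, 2, 4, 7]

289 = 1·224 + 65
224 = 3·65 + 29
65 = 2·29 + 7
29 = 4·7 + 1
7 = 7·1 + 0  (stop)
So 289/224 = [1; 3, 2, 4, 7].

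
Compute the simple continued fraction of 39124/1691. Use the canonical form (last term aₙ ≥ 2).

39124 = 23·1691 + 231
1691 = 7·231 + 74
231 = 3·74 + 9
74 = 8·9 + 2
9 = 4·2 + 1
2 = 2·1 + 0  (stop)
So 39124/1691 = [23; 7, 3, 8, 4, 2].

[23; 7, 3, 8, 4, 2]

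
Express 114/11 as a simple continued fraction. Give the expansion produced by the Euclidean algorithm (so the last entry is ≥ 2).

114 = 10*11 + 4
11 = 2*4 + 3
4 = 1*3 + 1
3 = 3*1 + 0  (stop)
So 114/11 = [10; 2, 1, 3].

[10; 2, 1, 3]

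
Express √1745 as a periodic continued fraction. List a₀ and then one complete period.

[41; 1, 3, 2, 2, 3, 1, 82]

a₀ = ⌊√1745⌋ = 41.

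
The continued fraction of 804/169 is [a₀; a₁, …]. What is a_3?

8

804 = 4·169 + 128   →  a_0 = 4
169 = 1·128 + 41   →  a_1 = 1
128 = 3·41 + 5   →  a_2 = 3
41 = 8·5 + 1   →  a_3 = 8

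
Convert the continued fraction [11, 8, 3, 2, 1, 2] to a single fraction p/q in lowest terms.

2491/224

Fold from the inside: start with 2/1.
  1 + 1/2 = 3/2
  2 + 2/3 = 8/3
  3 + 3/8 = 27/8
  8 + 8/27 = 224/27
  11 + 27/224 = 2491/224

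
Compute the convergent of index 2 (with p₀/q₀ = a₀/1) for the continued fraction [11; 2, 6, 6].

Using pₖ = aₖpₖ₋₁ + pₖ₋₂, qₖ = aₖqₖ₋₁ + qₖ₋₂ (with p₋₁=1, p₋₂=0, q₋₁=0, q₋₂=1):
  k=0: a=11, p=11, q=1
  k=1: a=2, p=23, q=2
  k=2: a=6, p=149, q=13

149/13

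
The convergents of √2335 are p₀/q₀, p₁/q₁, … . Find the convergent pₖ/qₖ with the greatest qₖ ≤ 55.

1353/28

√2335 = [48; 3, 9, 3, 96, …] (period length 4).
Convergents:
  p_0/q_0 = 48/1
  p_1/q_1 = 145/3
  p_2/q_2 = 1353/28
  p_3/q_3 = 4204/87
q_2 = 28 ≤ 55 < 87 = q_3, so the answer is 1353/28.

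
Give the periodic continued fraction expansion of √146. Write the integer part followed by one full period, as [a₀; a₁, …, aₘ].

a₀ = ⌊√146⌋ = 12.
With m₀=0, d₀=1 and mₖ₊₁ = dₖaₖ − mₖ, dₖ₊₁ = (n − mₖ₊₁²)/dₖ, aₖ₊₁ = ⌊(a₀+mₖ₊₁)/dₖ₊₁⌋:
  k=1: m=12, d=2, a=12
  k=2: m=12, d=1, a=24
d=1 and a=2a₀=24 at k=2, so the next step gives (m, d) = (12, 2) again — its k=1 value — and the period has length 2.

[12; 12, 24]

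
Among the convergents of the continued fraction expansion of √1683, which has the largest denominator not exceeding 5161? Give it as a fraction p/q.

√1683 = [41; 41, 82, …] (period length 2).
Convergents:
  p_0/q_0 = 41/1
  p_1/q_1 = 1682/41
  p_2/q_2 = 137965/3363
  p_3/q_3 = 5658247/137924
q_2 = 3363 ≤ 5161 < 137924 = q_3, so the answer is 137965/3363.

137965/3363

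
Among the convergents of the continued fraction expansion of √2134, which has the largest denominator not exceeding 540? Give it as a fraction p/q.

√2134 = [46; 5, 8, 5, 92, …] (period length 4).
Convergents:
  p_0/q_0 = 46/1
  p_1/q_1 = 231/5
  p_2/q_2 = 1894/41
  p_3/q_3 = 9701/210
  p_4/q_4 = 894386/19361
q_3 = 210 ≤ 540 < 19361 = q_4, so the answer is 9701/210.

9701/210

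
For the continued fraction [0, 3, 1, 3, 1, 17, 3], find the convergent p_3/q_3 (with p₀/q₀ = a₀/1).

4/15

Using pₖ = aₖpₖ₋₁ + pₖ₋₂, qₖ = aₖqₖ₋₁ + qₖ₋₂ (with p₋₁=1, p₋₂=0, q₋₁=0, q₋₂=1):
  k=0: a=0, p=0, q=1
  k=1: a=3, p=1, q=3
  k=2: a=1, p=1, q=4
  k=3: a=3, p=4, q=15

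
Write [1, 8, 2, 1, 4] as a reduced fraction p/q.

Using pₖ = aₖpₖ₋₁ + pₖ₋₂ and qₖ = aₖqₖ₋₁ + qₖ₋₂:
  k=0: a=1, p=1, q=1
  k=1: a=8, p=9, q=8
  k=2: a=2, p=19, q=17
  k=3: a=1, p=28, q=25
  k=4: a=4, p=131, q=117

131/117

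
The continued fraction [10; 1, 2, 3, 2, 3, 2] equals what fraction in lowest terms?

1936/181

Using pₖ = aₖpₖ₋₁ + pₖ₋₂ and qₖ = aₖqₖ₋₁ + qₖ₋₂:
  k=0: a=10, p=10, q=1
  k=1: a=1, p=11, q=1
  k=2: a=2, p=32, q=3
  k=3: a=3, p=107, q=10
  k=4: a=2, p=246, q=23
  k=5: a=3, p=845, q=79
  k=6: a=2, p=1936, q=181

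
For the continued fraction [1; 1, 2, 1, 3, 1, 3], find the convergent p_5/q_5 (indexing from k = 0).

33/19

Using pₖ = aₖpₖ₋₁ + pₖ₋₂, qₖ = aₖqₖ₋₁ + qₖ₋₂ (with p₋₁=1, p₋₂=0, q₋₁=0, q₋₂=1):
  k=0: a=1, p=1, q=1
  k=1: a=1, p=2, q=1
  k=2: a=2, p=5, q=3
  k=3: a=1, p=7, q=4
  k=4: a=3, p=26, q=15
  k=5: a=1, p=33, q=19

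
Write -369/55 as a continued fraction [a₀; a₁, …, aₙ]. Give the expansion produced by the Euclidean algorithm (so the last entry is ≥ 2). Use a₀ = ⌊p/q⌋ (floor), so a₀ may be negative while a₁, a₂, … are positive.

-369 = -7·55 + 16
55 = 3·16 + 7
16 = 2·7 + 2
7 = 3·2 + 1
2 = 2·1 + 0  (stop)
So -369/55 = [-7; 3, 2, 3, 2].

[-7; 3, 2, 3, 2]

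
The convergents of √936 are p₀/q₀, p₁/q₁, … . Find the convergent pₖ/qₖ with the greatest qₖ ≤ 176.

√936 = [30; 1, 1, 2, 6, 2, 1, 1, 60, …] (period length 8).
Convergents:
  p_0/q_0 = 30/1
  p_1/q_1 = 31/1
  p_2/q_2 = 61/2
  p_3/q_3 = 153/5
  p_4/q_4 = 979/32
  p_5/q_5 = 2111/69
  p_6/q_6 = 3090/101
  p_7/q_7 = 5201/170
  p_8/q_8 = 315150/10301
q_7 = 170 ≤ 176 < 10301 = q_8, so the answer is 5201/170.

5201/170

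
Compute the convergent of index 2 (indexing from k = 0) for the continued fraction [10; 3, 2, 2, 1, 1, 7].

Using pₖ = aₖpₖ₋₁ + pₖ₋₂, qₖ = aₖqₖ₋₁ + qₖ₋₂ (with p₋₁=1, p₋₂=0, q₋₁=0, q₋₂=1):
  k=0: a=10, p=10, q=1
  k=1: a=3, p=31, q=3
  k=2: a=2, p=72, q=7

72/7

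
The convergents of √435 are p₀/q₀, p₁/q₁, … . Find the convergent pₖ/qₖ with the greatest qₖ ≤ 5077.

√435 = [20; 1, 5, 1, 40, …] (period length 4).
Convergents:
  p_0/q_0 = 20/1
  p_1/q_1 = 21/1
  p_2/q_2 = 125/6
  p_3/q_3 = 146/7
  p_4/q_4 = 5965/286
  p_5/q_5 = 6111/293
  p_6/q_6 = 36520/1751
  p_7/q_7 = 42631/2044
  p_8/q_8 = 1741760/83511
q_7 = 2044 ≤ 5077 < 83511 = q_8, so the answer is 42631/2044.

42631/2044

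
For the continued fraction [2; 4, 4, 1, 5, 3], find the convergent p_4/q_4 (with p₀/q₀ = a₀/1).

273/122

Using pₖ = aₖpₖ₋₁ + pₖ₋₂, qₖ = aₖqₖ₋₁ + qₖ₋₂ (with p₋₁=1, p₋₂=0, q₋₁=0, q₋₂=1):
  k=0: a=2, p=2, q=1
  k=1: a=4, p=9, q=4
  k=2: a=4, p=38, q=17
  k=3: a=1, p=47, q=21
  k=4: a=5, p=273, q=122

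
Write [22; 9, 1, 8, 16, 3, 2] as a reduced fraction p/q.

225785/10216

Fold from the inside: start with 2/1.
  3 + 1/2 = 7/2
  16 + 2/7 = 114/7
  8 + 7/114 = 919/114
  1 + 114/919 = 1033/919
  9 + 919/1033 = 10216/1033
  22 + 1033/10216 = 225785/10216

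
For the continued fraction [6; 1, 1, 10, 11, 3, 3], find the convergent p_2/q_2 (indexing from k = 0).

Using pₖ = aₖpₖ₋₁ + pₖ₋₂, qₖ = aₖqₖ₋₁ + qₖ₋₂ (with p₋₁=1, p₋₂=0, q₋₁=0, q₋₂=1):
  k=0: a=6, p=6, q=1
  k=1: a=1, p=7, q=1
  k=2: a=1, p=13, q=2

13/2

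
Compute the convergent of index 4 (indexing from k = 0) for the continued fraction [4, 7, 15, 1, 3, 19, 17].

1843/445

Using pₖ = aₖpₖ₋₁ + pₖ₋₂, qₖ = aₖqₖ₋₁ + qₖ₋₂ (with p₋₁=1, p₋₂=0, q₋₁=0, q₋₂=1):
  k=0: a=4, p=4, q=1
  k=1: a=7, p=29, q=7
  k=2: a=15, p=439, q=106
  k=3: a=1, p=468, q=113
  k=4: a=3, p=1843, q=445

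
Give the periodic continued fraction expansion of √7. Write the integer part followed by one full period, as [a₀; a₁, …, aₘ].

[2; 1, 1, 1, 4]

a₀ = ⌊√7⌋ = 2.
With m₀=0, d₀=1 and mₖ₊₁ = dₖaₖ − mₖ, dₖ₊₁ = (n − mₖ₊₁²)/dₖ, aₖ₊₁ = ⌊(a₀+mₖ₊₁)/dₖ₊₁⌋:
  k=1: m=2, d=3, a=1
  k=2: m=1, d=2, a=1
  k=3: m=1, d=3, a=1
  k=4: m=2, d=1, a=4
d=1 and a=2a₀=4 at k=4, so the next step gives (m, d) = (2, 3) again — its k=1 value — and the period has length 4.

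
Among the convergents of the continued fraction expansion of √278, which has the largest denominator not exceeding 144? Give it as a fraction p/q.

√278 = [16; 1, 2, 16, 2, 1, 32, …] (period length 6).
Convergents:
  p_0/q_0 = 16/1
  p_1/q_1 = 17/1
  p_2/q_2 = 50/3
  p_3/q_3 = 817/49
  p_4/q_4 = 1684/101
  p_5/q_5 = 2501/150
q_4 = 101 ≤ 144 < 150 = q_5, so the answer is 1684/101.

1684/101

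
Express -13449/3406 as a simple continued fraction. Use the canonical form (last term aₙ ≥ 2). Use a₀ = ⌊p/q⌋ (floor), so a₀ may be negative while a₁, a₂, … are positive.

[-4; 19, 2, 6, 4, 3]

-13449 = -4*3406 + 175
3406 = 19*175 + 81
175 = 2*81 + 13
81 = 6*13 + 3
13 = 4*3 + 1
3 = 3*1 + 0  (stop)
So -13449/3406 = [-4; 19, 2, 6, 4, 3].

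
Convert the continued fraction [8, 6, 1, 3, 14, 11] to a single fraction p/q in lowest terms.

Fold from the inside: start with 11/1.
  14 + 1/11 = 155/11
  3 + 11/155 = 476/155
  1 + 155/476 = 631/476
  6 + 476/631 = 4262/631
  8 + 631/4262 = 34727/4262

34727/4262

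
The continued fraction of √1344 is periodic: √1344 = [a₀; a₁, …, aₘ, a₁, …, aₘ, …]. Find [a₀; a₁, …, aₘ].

a₀ = ⌊√1344⌋ = 36.
With m₀=0, d₀=1 and mₖ₊₁ = dₖaₖ − mₖ, dₖ₊₁ = (n − mₖ₊₁²)/dₖ, aₖ₊₁ = ⌊(a₀+mₖ₊₁)/dₖ₊₁⌋:
  k=1: m=36, d=48, a=1
  k=2: m=12, d=25, a=1
  k=3: m=13, d=47, a=1
  k=4: m=34, d=4, a=17
  k=5: m=34, d=47, a=1
  k=6: m=13, d=25, a=1
  k=7: m=12, d=48, a=1
  k=8: m=36, d=1, a=72
d=1 and a=2a₀=72 at k=8, so the next step gives (m, d) = (36, 48) again — its k=1 value — and the period has length 8.

[36; 1, 1, 1, 17, 1, 1, 1, 72]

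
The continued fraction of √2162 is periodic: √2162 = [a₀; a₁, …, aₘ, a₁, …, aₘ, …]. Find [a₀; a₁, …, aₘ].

a₀ = ⌊√2162⌋ = 46.
With m₀=0, d₀=1 and mₖ₊₁ = dₖaₖ − mₖ, dₖ₊₁ = (n − mₖ₊₁²)/dₖ, aₖ₊₁ = ⌊(a₀+mₖ₊₁)/dₖ₊₁⌋:
  k=1: m=46, d=46, a=2
  k=2: m=46, d=1, a=92
d=1 and a=2a₀=92 at k=2, so the next step gives (m, d) = (46, 46) again — its k=1 value — and the period has length 2.

[46; 2, 92]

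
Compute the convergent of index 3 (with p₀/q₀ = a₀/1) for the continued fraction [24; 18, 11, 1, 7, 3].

Using pₖ = aₖpₖ₋₁ + pₖ₋₂, qₖ = aₖqₖ₋₁ + qₖ₋₂ (with p₋₁=1, p₋₂=0, q₋₁=0, q₋₂=1):
  k=0: a=24, p=24, q=1
  k=1: a=18, p=433, q=18
  k=2: a=11, p=4787, q=199
  k=3: a=1, p=5220, q=217

5220/217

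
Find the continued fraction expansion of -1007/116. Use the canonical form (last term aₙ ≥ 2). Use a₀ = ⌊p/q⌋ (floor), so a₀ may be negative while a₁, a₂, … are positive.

-1007 = -9*116 + 37
116 = 3*37 + 5
37 = 7*5 + 2
5 = 2*2 + 1
2 = 2*1 + 0  (stop)
So -1007/116 = [-9; 3, 7, 2, 2].

[-9; 3, 7, 2, 2]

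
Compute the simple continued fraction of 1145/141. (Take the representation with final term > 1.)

1145 = 8×141 + 17
141 = 8×17 + 5
17 = 3×5 + 2
5 = 2×2 + 1
2 = 2×1 + 0  (stop)
So 1145/141 = [8; 8, 3, 2, 2].

[8; 8, 3, 2, 2]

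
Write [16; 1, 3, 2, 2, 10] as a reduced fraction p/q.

3841/229

Using pₖ = aₖpₖ₋₁ + pₖ₋₂ and qₖ = aₖqₖ₋₁ + qₖ₋₂:
  k=0: a=16, p=16, q=1
  k=1: a=1, p=17, q=1
  k=2: a=3, p=67, q=4
  k=3: a=2, p=151, q=9
  k=4: a=2, p=369, q=22
  k=5: a=10, p=3841, q=229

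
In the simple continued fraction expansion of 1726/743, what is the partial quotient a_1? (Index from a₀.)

1726 = 2·743 + 240   →  a_0 = 2
743 = 3·240 + 23   →  a_1 = 3

3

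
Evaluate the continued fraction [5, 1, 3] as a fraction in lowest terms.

23/4

Using pₖ = aₖpₖ₋₁ + pₖ₋₂ and qₖ = aₖqₖ₋₁ + qₖ₋₂:
  k=0: a=5, p=5, q=1
  k=1: a=1, p=6, q=1
  k=2: a=3, p=23, q=4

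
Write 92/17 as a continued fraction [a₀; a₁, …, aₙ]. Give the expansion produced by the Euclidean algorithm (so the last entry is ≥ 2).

92 = 5×17 + 7
17 = 2×7 + 3
7 = 2×3 + 1
3 = 3×1 + 0  (stop)
So 92/17 = [5; 2, 2, 3].

[5; 2, 2, 3]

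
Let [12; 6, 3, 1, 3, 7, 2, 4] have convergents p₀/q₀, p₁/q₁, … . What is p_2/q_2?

Using pₖ = aₖpₖ₋₁ + pₖ₋₂, qₖ = aₖqₖ₋₁ + qₖ₋₂ (with p₋₁=1, p₋₂=0, q₋₁=0, q₋₂=1):
  k=0: a=12, p=12, q=1
  k=1: a=6, p=73, q=6
  k=2: a=3, p=231, q=19

231/19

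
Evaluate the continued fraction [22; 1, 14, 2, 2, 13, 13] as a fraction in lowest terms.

309463/13493

Using pₖ = aₖpₖ₋₁ + pₖ₋₂ and qₖ = aₖqₖ₋₁ + qₖ₋₂:
  k=0: a=22, p=22, q=1
  k=1: a=1, p=23, q=1
  k=2: a=14, p=344, q=15
  k=3: a=2, p=711, q=31
  k=4: a=2, p=1766, q=77
  k=5: a=13, p=23669, q=1032
  k=6: a=13, p=309463, q=13493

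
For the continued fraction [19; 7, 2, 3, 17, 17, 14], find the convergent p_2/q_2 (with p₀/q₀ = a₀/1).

Using pₖ = aₖpₖ₋₁ + pₖ₋₂, qₖ = aₖqₖ₋₁ + qₖ₋₂ (with p₋₁=1, p₋₂=0, q₋₁=0, q₋₂=1):
  k=0: a=19, p=19, q=1
  k=1: a=7, p=134, q=7
  k=2: a=2, p=287, q=15

287/15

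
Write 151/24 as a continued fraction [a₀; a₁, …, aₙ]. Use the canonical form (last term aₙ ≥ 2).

151 = 6×24 + 7
24 = 3×7 + 3
7 = 2×3 + 1
3 = 3×1 + 0  (stop)
So 151/24 = [6; 3, 2, 3].

[6; 3, 2, 3]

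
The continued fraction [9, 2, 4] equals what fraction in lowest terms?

85/9

Fold from the inside: start with 4/1.
  2 + 1/4 = 9/4
  9 + 4/9 = 85/9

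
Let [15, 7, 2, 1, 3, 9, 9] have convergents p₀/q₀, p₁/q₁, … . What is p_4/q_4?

1226/81

Using pₖ = aₖpₖ₋₁ + pₖ₋₂, qₖ = aₖqₖ₋₁ + qₖ₋₂ (with p₋₁=1, p₋₂=0, q₋₁=0, q₋₂=1):
  k=0: a=15, p=15, q=1
  k=1: a=7, p=106, q=7
  k=2: a=2, p=227, q=15
  k=3: a=1, p=333, q=22
  k=4: a=3, p=1226, q=81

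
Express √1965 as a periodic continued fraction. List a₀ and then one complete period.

[44; 3, 21, 1, 4, 1, 21, 3, 88]

a₀ = ⌊√1965⌋ = 44.
With m₀=0, d₀=1 and mₖ₊₁ = dₖaₖ − mₖ, dₖ₊₁ = (n − mₖ₊₁²)/dₖ, aₖ₊₁ = ⌊(a₀+mₖ₊₁)/dₖ₊₁⌋:
  k=1: m=44, d=29, a=3
  k=2: m=43, d=4, a=21
  k=3: m=41, d=71, a=1
  k=4: m=30, d=15, a=4
  k=5: m=30, d=71, a=1
  k=6: m=41, d=4, a=21
  k=7: m=43, d=29, a=3
  k=8: m=44, d=1, a=88
d=1 and a=2a₀=88 at k=8, so the next step gives (m, d) = (44, 29) again — its k=1 value — and the period has length 8.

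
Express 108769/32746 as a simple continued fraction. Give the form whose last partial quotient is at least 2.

[3; 3, 9, 7, 2, 18, 1, 3]

108769 = 3*32746 + 10531
32746 = 3*10531 + 1153
10531 = 9*1153 + 154
1153 = 7*154 + 75
154 = 2*75 + 4
75 = 18*4 + 3
4 = 1*3 + 1
3 = 3*1 + 0  (stop)
So 108769/32746 = [3; 3, 9, 7, 2, 18, 1, 3].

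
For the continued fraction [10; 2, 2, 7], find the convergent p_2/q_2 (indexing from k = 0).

Using pₖ = aₖpₖ₋₁ + pₖ₋₂, qₖ = aₖqₖ₋₁ + qₖ₋₂ (with p₋₁=1, p₋₂=0, q₋₁=0, q₋₂=1):
  k=0: a=10, p=10, q=1
  k=1: a=2, p=21, q=2
  k=2: a=2, p=52, q=5

52/5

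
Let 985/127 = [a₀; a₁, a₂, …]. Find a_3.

985 = 7·127 + 96   →  a_0 = 7
127 = 1·96 + 31   →  a_1 = 1
96 = 3·31 + 3   →  a_2 = 3
31 = 10·3 + 1   →  a_3 = 10

10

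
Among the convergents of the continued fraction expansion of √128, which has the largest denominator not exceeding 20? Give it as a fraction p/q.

√128 = [11; 3, 5, 3, 22, …] (period length 4).
Convergents:
  p_0/q_0 = 11/1
  p_1/q_1 = 34/3
  p_2/q_2 = 181/16
  p_3/q_3 = 577/51
q_2 = 16 ≤ 20 < 51 = q_3, so the answer is 181/16.

181/16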